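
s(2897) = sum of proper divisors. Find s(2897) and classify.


Proper divisors: 1
Sum = 1 = 1
1 < 2897 → deficient

s(2897) = 1 (deficient)


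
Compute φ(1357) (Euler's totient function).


1357 = 23 × 59
Prime factors: 23, 59
φ(1357) = 1357 × (1-1/23) × (1-1/59)
= 1357 × 22/23 × 58/59 = 1276

φ(1357) = 1276


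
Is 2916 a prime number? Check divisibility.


2916 / 2 = 1458 (exact division)
2916 is NOT prime.

No, 2916 is not prime


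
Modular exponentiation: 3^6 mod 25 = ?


3^1 mod 25 = 3
3^2 mod 25 = 9
3^3 mod 25 = 2
3^4 mod 25 = 6
3^5 mod 25 = 18
3^6 mod 25 = 4


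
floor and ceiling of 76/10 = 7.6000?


76/10 = 7.6000
floor = 7
ceil = 8

floor = 7, ceil = 8


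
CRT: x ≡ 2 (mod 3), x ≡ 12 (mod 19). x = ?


M = 3*19 = 57
M1 = M/3 = 19, M2 = M/19 = 3
M1^(-1) mod 3 = 1, M2^(-1) mod 19 = 13
x = 2*19*1 + 12*3*13 = 506
506 mod 57 = 50
Check: 50 mod 3 = 2 ✓, 50 mod 19 = 12 ✓

x ≡ 50 (mod 57)


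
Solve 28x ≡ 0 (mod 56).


GCD(28, 56) = 28 divides 0
Divide: 1x ≡ 0 (mod 2)
x ≡ 0 (mod 2)


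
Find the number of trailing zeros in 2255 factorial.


floor(2255/5) = 451
floor(2255/25) = 90
floor(2255/125) = 18
floor(2255/625) = 3
Total = 562

562 trailing zeros


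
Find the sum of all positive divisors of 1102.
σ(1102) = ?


Divisors of 1102: 1, 2, 19, 29, 38, 58, 551, 1102
Sum = 1 + 2 + 19 + 29 + 38 + 58 + 551 + 1102 = 1800

σ(1102) = 1800


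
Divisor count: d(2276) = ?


2276 = 2^2 × 569^1
d(2276) = (2+1) × (1+1) = 6

6 divisors


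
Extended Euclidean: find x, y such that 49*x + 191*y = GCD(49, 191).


Tabular extended Euclidean (each row: r = 49*s + 191*t):
r=49, s=1, t=0
r=191, s=0, t=1
q=0: r=49, s=1, t=0   [49*(1) + 191*(0) = 49]
q=3: r=44, s=-3, t=1   [49*(-3) + 191*(1) = 44]
q=1: r=5, s=4, t=-1   [49*(4) + 191*(-1) = 5]
q=8: r=4, s=-35, t=9   [49*(-35) + 191*(9) = 4]
q=1: r=1, s=39, t=-10   [49*(39) + 191*(-10) = 1]
q=4: r=0, s=-191, t=49   [49*(-191) + 191*(49) = 0]
GCD = 1; from the row with r=1: x=39, y=-10
Check: 49*(39) + 191*(-10) = 1911 - 1910 = 1

GCD = 1, x = 39, y = -10


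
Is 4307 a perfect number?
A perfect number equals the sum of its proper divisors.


Proper divisors of 4307: 1, 59, 73
Sum = 1 + 59 + 73 = 133

No, 4307 is not perfect (133 ≠ 4307)


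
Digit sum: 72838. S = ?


7 + 2 + 8 + 3 + 8 = 28


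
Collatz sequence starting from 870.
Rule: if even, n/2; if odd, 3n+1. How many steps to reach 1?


870 → 435 → 1306 → 653 → 1960 → 980 → 490 → 245 → 736 → 368 → 184 → 92 → 46 → 23 → 70 → 35 → 106 → 53 → 160 → 80 → 40 → 20 → 10 → 5 → 16 → 8 → 4 → 2 → 1
Total steps = 28

28 steps


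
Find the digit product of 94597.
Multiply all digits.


9 × 4 × 5 × 9 × 7 = 11340


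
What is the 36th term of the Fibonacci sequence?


Sequence: 1, 1, 2, 3, 5, 8, 13, 21, 34, 55, 89, 144, 233, 377, 610, 987, 1597, 2584, 4181, 6765, 10946, 17711, 28657, 46368, 75025, 121393, 196418, 317811, 514229, 832040, 1346269, 2178309, 3524578, 5702887, 9227465, 14930352
F(36) = 14930352


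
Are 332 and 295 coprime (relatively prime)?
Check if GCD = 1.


Euclidean algorithm:
332 = 1 * 295 + 37
295 = 7 * 37 + 36
37 = 1 * 36 + 1
36 = 36 * 1 + 0
GCD(332, 295) = 1

Yes, coprime (GCD = 1)


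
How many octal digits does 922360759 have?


922360759 in base 8 = 6676415667
Number of digits = 10

10 digits (base 8)


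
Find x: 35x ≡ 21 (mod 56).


GCD(35, 56) = 7 divides 21
Divide: 5x ≡ 3 (mod 8)
x ≡ 7 (mod 8)


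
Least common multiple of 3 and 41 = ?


GCD(3, 41) = 1
LCM = 3*41/1 = 123/1 = 123

LCM = 123


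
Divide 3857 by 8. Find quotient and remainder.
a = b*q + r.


3857 = 8 * 482 + 1
Check: 3856 + 1 = 3857

q = 482, r = 1


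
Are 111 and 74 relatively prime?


Euclidean algorithm:
111 = 1 * 74 + 37
74 = 2 * 37 + 0
GCD(111, 74) = 37

No, not coprime (GCD = 37)


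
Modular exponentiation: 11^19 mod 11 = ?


11^1 mod 11 = 0
11^2 mod 11 = 0
11^3 mod 11 = 0
11^4 mod 11 = 0
11^5 mod 11 = 0
11^6 mod 11 = 0
11^7 mod 11 = 0
11^8 mod 11 = 0
11^9 mod 11 = 0
11^10 mod 11 = 0
11^11 mod 11 = 0
11^12 mod 11 = 0
11^13 mod 11 = 0
11^14 mod 11 = 0
11^15 mod 11 = 0
11^16 mod 11 = 0
11^17 mod 11 = 0
11^18 mod 11 = 0
11^19 mod 11 = 0


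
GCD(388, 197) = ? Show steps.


388 = 1 * 197 + 191
197 = 1 * 191 + 6
191 = 31 * 6 + 5
6 = 1 * 5 + 1
5 = 5 * 1 + 0
GCD = 1


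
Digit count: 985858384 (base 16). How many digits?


985858384 in base 16 = 3AC30150
Number of digits = 8

8 digits (base 16)


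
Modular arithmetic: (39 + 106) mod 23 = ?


39 + 106 = 145
145 mod 23 = 7


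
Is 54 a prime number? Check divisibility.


54 / 2 = 27 (exact division)
54 is NOT prime.

No, 54 is not prime


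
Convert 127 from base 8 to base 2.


127 (base 8) = 87 (decimal)
87 (decimal) = 1010111 (base 2)


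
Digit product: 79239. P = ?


7 × 9 × 2 × 3 × 9 = 3402


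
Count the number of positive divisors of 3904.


3904 = 2^6 × 61^1
d(3904) = (6+1) × (1+1) = 14

14 divisors


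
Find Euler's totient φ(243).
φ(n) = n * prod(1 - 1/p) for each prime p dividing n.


243 = 3^5
Prime factors: 3
φ(243) = 243 × (1-1/3)
= 243 × 2/3 = 162

φ(243) = 162


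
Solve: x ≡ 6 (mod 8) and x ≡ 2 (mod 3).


M = 8*3 = 24
M1 = M/8 = 3, M2 = M/3 = 8
M1^(-1) mod 8 = 3, M2^(-1) mod 3 = 2
x = 6*3*3 + 2*8*2 = 86
86 mod 24 = 14
Check: 14 mod 8 = 6 ✓, 14 mod 3 = 2 ✓

x ≡ 14 (mod 24)


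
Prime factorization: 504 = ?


504 / 2 = 252
252 / 2 = 126
126 / 2 = 63
63 / 3 = 21
21 / 3 = 7
7 / 7 = 1
504 = 2^3 × 3^2 × 7


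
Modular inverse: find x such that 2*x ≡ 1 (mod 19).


Use the extended Euclidean algorithm on (19, 2); each row r = 19*s + 2*t:
r=19, s=1, t=0
r=2, s=0, t=1
q=9: r=1, s=1, t=-9   [19*(1) + 2*(-9) = 1]
q=2: r=0, s=-2, t=19   [19*(-2) + 2*(19) = 0]
GCD = 1 with t = -9, so 2*(-9) ≡ 1 (mod 19)
Inverse = -9 mod 19 = 10
Check: 2 * 10 = 20 ≡ 1 (mod 19)

2^(-1) ≡ 10 (mod 19)


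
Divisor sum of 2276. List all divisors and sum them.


Divisors of 2276: 1, 2, 4, 569, 1138, 2276
Sum = 1 + 2 + 4 + 569 + 1138 + 2276 = 3990

σ(2276) = 3990


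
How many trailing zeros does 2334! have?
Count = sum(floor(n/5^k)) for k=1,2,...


floor(2334/5) = 466
floor(2334/25) = 93
floor(2334/125) = 18
floor(2334/625) = 3
Total = 580

580 trailing zeros


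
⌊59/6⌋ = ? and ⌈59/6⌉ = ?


59/6 = 9.8333
floor = 9
ceil = 10

floor = 9, ceil = 10


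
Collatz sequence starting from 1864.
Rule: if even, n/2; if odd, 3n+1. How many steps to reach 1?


1864 → 932 → 466 → 233 → 700 → 350 → 175 → 526 → 263 → 790 → 395 → 1186 → 593 → 1780 → 890 → 445 → 1336 → 668 → 334 → 167 → 502 → 251 → 754 → 377 → 1132 → 566 → 283 → 850 → 425 → 1276 → 638 → 319 → 958 → 479 → 1438 → 719 → 2158 → 1079 → 3238 → 1619 → 4858 → 2429 → 7288 → 3644 → 1822 → 911 → 2734 → 1367 → 4102 → 2051 → 6154 → 3077 → 9232 → 4616 → 2308 → 1154 → 577 → 1732 → 866 → 433 → 1300 → 650 → 325 → 976 → 488 → 244 → 122 → 61 → 184 → 92 → 46 → 23 → 70 → 35 → 106 → 53 → 160 → 80 → 40 → 20 → 10 → 5 → 16 → 8 → 4 → 2 → 1
Total steps = 86

86 steps


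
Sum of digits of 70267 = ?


7 + 0 + 2 + 6 + 7 = 22


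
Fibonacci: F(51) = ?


Sequence: 1, 1, 2, 3, 5, 8, 13, 21, 34, 55, 89, 144, 233, 377, 610, 987, 1597, 2584, 4181, 6765, 10946, 17711, 28657, 46368, 75025, 121393, 196418, 317811, 514229, 832040, 1346269, 2178309, 3524578, 5702887, 9227465, 14930352, 24157817, 39088169, 63245986, 102334155, 165580141, 267914296, 433494437, 701408733, 1134903170, 1836311903, 2971215073, 4807526976, 7778742049, 12586269025, 20365011074
F(51) = 20365011074


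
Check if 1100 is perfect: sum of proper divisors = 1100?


Proper divisors of 1100: 1, 2, 4, 5, 10, 11, 20, 22, 25, 44, 50, 55, 100, 110, 220, 275, 550
Sum = 1 + 2 + 4 + 5 + 10 + 11 + 20 + 22 + 25 + 44 + 50 + 55 + 100 + 110 + 220 + 275 + 550 = 1504

No, 1100 is not perfect (1504 ≠ 1100)


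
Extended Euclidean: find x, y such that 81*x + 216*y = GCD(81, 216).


Tabular extended Euclidean (each row: r = 81*s + 216*t):
r=81, s=1, t=0
r=216, s=0, t=1
q=0: r=81, s=1, t=0   [81*(1) + 216*(0) = 81]
q=2: r=54, s=-2, t=1   [81*(-2) + 216*(1) = 54]
q=1: r=27, s=3, t=-1   [81*(3) + 216*(-1) = 27]
q=2: r=0, s=-8, t=3   [81*(-8) + 216*(3) = 0]
GCD = 27; from the row with r=27: x=3, y=-1
Check: 81*(3) + 216*(-1) = 243 - 216 = 27

GCD = 27, x = 3, y = -1


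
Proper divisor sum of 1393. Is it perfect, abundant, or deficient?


Proper divisors: 1, 7, 199
Sum = 1 + 7 + 199 = 207
207 < 1393 → deficient

s(1393) = 207 (deficient)


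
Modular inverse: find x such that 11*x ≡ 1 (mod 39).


Use the extended Euclidean algorithm on (39, 11); each row r = 39*s + 11*t:
r=39, s=1, t=0
r=11, s=0, t=1
q=3: r=6, s=1, t=-3   [39*(1) + 11*(-3) = 6]
q=1: r=5, s=-1, t=4   [39*(-1) + 11*(4) = 5]
q=1: r=1, s=2, t=-7   [39*(2) + 11*(-7) = 1]
q=5: r=0, s=-11, t=39   [39*(-11) + 11*(39) = 0]
GCD = 1 with t = -7, so 11*(-7) ≡ 1 (mod 39)
Inverse = -7 mod 39 = 32
Check: 11 * 32 = 352 ≡ 1 (mod 39)

11^(-1) ≡ 32 (mod 39)


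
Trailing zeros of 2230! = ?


floor(2230/5) = 446
floor(2230/25) = 89
floor(2230/125) = 17
floor(2230/625) = 3
Total = 555

555 trailing zeros


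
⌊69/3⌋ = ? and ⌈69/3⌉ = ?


69/3 = 23.0000
floor = 23
ceil = 23

floor = 23, ceil = 23


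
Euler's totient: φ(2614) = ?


2614 = 2 × 1307
Prime factors: 2, 1307
φ(2614) = 2614 × (1-1/2) × (1-1/1307)
= 2614 × 1/2 × 1306/1307 = 1306

φ(2614) = 1306


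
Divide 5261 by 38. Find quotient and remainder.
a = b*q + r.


5261 = 38 * 138 + 17
Check: 5244 + 17 = 5261

q = 138, r = 17


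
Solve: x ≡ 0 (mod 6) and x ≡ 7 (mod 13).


M = 6*13 = 78
M1 = M/6 = 13, M2 = M/13 = 6
M1^(-1) mod 6 = 1, M2^(-1) mod 13 = 11
x = 0*13*1 + 7*6*11 = 462
462 mod 78 = 72
Check: 72 mod 6 = 0 ✓, 72 mod 13 = 7 ✓

x ≡ 72 (mod 78)


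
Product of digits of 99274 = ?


9 × 9 × 2 × 7 × 4 = 4536


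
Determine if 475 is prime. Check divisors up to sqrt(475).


475 / 5 = 95 (exact division)
475 is NOT prime.

No, 475 is not prime


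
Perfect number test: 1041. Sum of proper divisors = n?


Proper divisors of 1041: 1, 3, 347
Sum = 1 + 3 + 347 = 351

No, 1041 is not perfect (351 ≠ 1041)


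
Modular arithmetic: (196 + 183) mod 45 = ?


196 + 183 = 379
379 mod 45 = 19


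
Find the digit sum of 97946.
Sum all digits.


9 + 7 + 9 + 4 + 6 = 35


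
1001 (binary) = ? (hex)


1001 (base 2) = 9 (decimal)
9 (decimal) = 9 (base 16)


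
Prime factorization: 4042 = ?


4042 / 2 = 2021
2021 / 43 = 47
47 / 47 = 1
4042 = 2 × 43 × 47


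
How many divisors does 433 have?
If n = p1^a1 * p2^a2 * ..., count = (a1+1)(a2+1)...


433 = 433^1
d(433) = (1+1) = 2

2 divisors


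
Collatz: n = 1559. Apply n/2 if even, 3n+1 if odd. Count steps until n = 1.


1559 → 4678 → 2339 → 7018 → 3509 → 10528 → 5264 → 2632 → 1316 → 658 → 329 → 988 → 494 → 247 → 742 → 371 → 1114 → 557 → 1672 → 836 → 418 → 209 → 628 → 314 → 157 → 472 → 236 → 118 → 59 → 178 → 89 → 268 → 134 → 67 → 202 → 101 → 304 → 152 → 76 → 38 → 19 → 58 → 29 → 88 → 44 → 22 → 11 → 34 → 17 → 52 → 26 → 13 → 40 → 20 → 10 → 5 → 16 → 8 → 4 → 2 → 1
Total steps = 60

60 steps


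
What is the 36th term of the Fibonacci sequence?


Sequence: 1, 1, 2, 3, 5, 8, 13, 21, 34, 55, 89, 144, 233, 377, 610, 987, 1597, 2584, 4181, 6765, 10946, 17711, 28657, 46368, 75025, 121393, 196418, 317811, 514229, 832040, 1346269, 2178309, 3524578, 5702887, 9227465, 14930352
F(36) = 14930352


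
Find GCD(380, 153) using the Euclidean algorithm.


380 = 2 * 153 + 74
153 = 2 * 74 + 5
74 = 14 * 5 + 4
5 = 1 * 4 + 1
4 = 4 * 1 + 0
GCD = 1


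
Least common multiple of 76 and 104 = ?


GCD(76, 104) = 4
LCM = 76*104/4 = 7904/4 = 1976

LCM = 1976


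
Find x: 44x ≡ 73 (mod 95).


GCD(44, 95) = 1, unique solution
a^(-1) mod 95 = 54
x = 54 * 73 mod 95 = 47

x ≡ 47 (mod 95)


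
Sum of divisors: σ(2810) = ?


Divisors of 2810: 1, 2, 5, 10, 281, 562, 1405, 2810
Sum = 1 + 2 + 5 + 10 + 281 + 562 + 1405 + 2810 = 5076

σ(2810) = 5076


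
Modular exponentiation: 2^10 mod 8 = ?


2^1 mod 8 = 2
2^2 mod 8 = 4
2^3 mod 8 = 0
2^4 mod 8 = 0
2^5 mod 8 = 0
2^6 mod 8 = 0
2^7 mod 8 = 0
2^8 mod 8 = 0
2^9 mod 8 = 0
2^10 mod 8 = 0


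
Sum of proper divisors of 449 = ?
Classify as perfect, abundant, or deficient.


Proper divisors: 1
Sum = 1 = 1
1 < 449 → deficient

s(449) = 1 (deficient)


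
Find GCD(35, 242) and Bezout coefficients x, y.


Tabular extended Euclidean (each row: r = 35*s + 242*t):
r=35, s=1, t=0
r=242, s=0, t=1
q=0: r=35, s=1, t=0   [35*(1) + 242*(0) = 35]
q=6: r=32, s=-6, t=1   [35*(-6) + 242*(1) = 32]
q=1: r=3, s=7, t=-1   [35*(7) + 242*(-1) = 3]
q=10: r=2, s=-76, t=11   [35*(-76) + 242*(11) = 2]
q=1: r=1, s=83, t=-12   [35*(83) + 242*(-12) = 1]
q=2: r=0, s=-242, t=35   [35*(-242) + 242*(35) = 0]
GCD = 1; from the row with r=1: x=83, y=-12
Check: 35*(83) + 242*(-12) = 2905 - 2904 = 1

GCD = 1, x = 83, y = -12


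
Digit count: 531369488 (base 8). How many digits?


531369488 in base 8 = 3753007020
Number of digits = 10

10 digits (base 8)


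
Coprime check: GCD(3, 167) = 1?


Euclidean algorithm:
167 = 55 * 3 + 2
3 = 1 * 2 + 1
2 = 2 * 1 + 0
GCD(3, 167) = 1

Yes, coprime (GCD = 1)


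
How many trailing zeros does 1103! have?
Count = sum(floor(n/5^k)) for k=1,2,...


floor(1103/5) = 220
floor(1103/25) = 44
floor(1103/125) = 8
floor(1103/625) = 1
Total = 273

273 trailing zeros


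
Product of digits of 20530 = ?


2 × 0 × 5 × 3 × 0 = 0


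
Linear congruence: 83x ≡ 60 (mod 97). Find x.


GCD(83, 97) = 1, unique solution
a^(-1) mod 97 = 90
x = 90 * 60 mod 97 = 65

x ≡ 65 (mod 97)


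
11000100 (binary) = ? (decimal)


11000100 (base 2) = 196 (decimal)
196 (decimal) = 196 (base 10)


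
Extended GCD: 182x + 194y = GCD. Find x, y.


Tabular extended Euclidean (each row: r = 182*s + 194*t):
r=182, s=1, t=0
r=194, s=0, t=1
q=0: r=182, s=1, t=0   [182*(1) + 194*(0) = 182]
q=1: r=12, s=-1, t=1   [182*(-1) + 194*(1) = 12]
q=15: r=2, s=16, t=-15   [182*(16) + 194*(-15) = 2]
q=6: r=0, s=-97, t=91   [182*(-97) + 194*(91) = 0]
GCD = 2; from the row with r=2: x=16, y=-15
Check: 182*(16) + 194*(-15) = 2912 - 2910 = 2

GCD = 2, x = 16, y = -15


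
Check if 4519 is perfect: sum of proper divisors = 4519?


Proper divisors of 4519: 1
Sum = 1 = 1

No, 4519 is not perfect (1 ≠ 4519)


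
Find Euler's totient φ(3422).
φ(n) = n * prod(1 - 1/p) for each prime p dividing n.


3422 = 2 × 29 × 59
Prime factors: 2, 29, 59
φ(3422) = 3422 × (1-1/2) × (1-1/29) × (1-1/59)
= 3422 × 1/2 × 28/29 × 58/59 = 1624

φ(3422) = 1624


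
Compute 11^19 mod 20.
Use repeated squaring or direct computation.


11^1 mod 20 = 11
11^2 mod 20 = 1
11^3 mod 20 = 11
11^4 mod 20 = 1
11^5 mod 20 = 11
11^6 mod 20 = 1
11^7 mod 20 = 11
11^8 mod 20 = 1
11^9 mod 20 = 11
11^10 mod 20 = 1
11^11 mod 20 = 11
11^12 mod 20 = 1
11^13 mod 20 = 11
11^14 mod 20 = 1
11^15 mod 20 = 11
11^16 mod 20 = 1
11^17 mod 20 = 11
11^18 mod 20 = 1
11^19 mod 20 = 11


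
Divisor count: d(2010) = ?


2010 = 2^1 × 3^1 × 5^1 × 67^1
d(2010) = (1+1) × (1+1) × (1+1) × (1+1) = 16

16 divisors


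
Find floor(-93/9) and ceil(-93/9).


-93/9 = -10.3333
floor = -11
ceil = -10

floor = -11, ceil = -10


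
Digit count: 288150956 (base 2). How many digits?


288150956 in base 2 = 10001001011001101010110101100
Number of digits = 29

29 digits (base 2)


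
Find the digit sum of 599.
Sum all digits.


5 + 9 + 9 = 23


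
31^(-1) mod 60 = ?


Use the extended Euclidean algorithm on (60, 31); each row r = 60*s + 31*t:
r=60, s=1, t=0
r=31, s=0, t=1
q=1: r=29, s=1, t=-1   [60*(1) + 31*(-1) = 29]
q=1: r=2, s=-1, t=2   [60*(-1) + 31*(2) = 2]
q=14: r=1, s=15, t=-29   [60*(15) + 31*(-29) = 1]
q=2: r=0, s=-31, t=60   [60*(-31) + 31*(60) = 0]
GCD = 1 with t = -29, so 31*(-29) ≡ 1 (mod 60)
Inverse = -29 mod 60 = 31
Check: 31 * 31 = 961 ≡ 1 (mod 60)

31^(-1) ≡ 31 (mod 60)


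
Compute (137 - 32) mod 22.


137 - 32 = 105
105 mod 22 = 17


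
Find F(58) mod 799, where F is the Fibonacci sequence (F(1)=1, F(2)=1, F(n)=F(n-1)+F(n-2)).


F(k) mod 799 for k=1..58:
1, 1, 2, 3, 5, 8, 13, 21, 34, 55, 89, 144, 233, 377, 610, 188, 798, 187, 186, 373, 559, 133, 692, 26, 718, 744, 663, 608, 472, 281, 753, 235, 189, 424, 613, 238, 52, 290, 342, 632, 175, 8, 183, 191, 374, 565, 140, 705, 46, 751, 797, 749, 747, 697, 645, 543, 389, 133
F(58) mod 799 = 133


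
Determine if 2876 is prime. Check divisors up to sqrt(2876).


2876 / 2 = 1438 (exact division)
2876 is NOT prime.

No, 2876 is not prime


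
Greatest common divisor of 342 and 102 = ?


342 = 3 * 102 + 36
102 = 2 * 36 + 30
36 = 1 * 30 + 6
30 = 5 * 6 + 0
GCD = 6


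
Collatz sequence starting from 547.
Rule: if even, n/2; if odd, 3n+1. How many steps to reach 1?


547 → 1642 → 821 → 2464 → 1232 → 616 → 308 → 154 → 77 → 232 → 116 → 58 → 29 → 88 → 44 → 22 → 11 → 34 → 17 → 52 → 26 → 13 → 40 → 20 → 10 → 5 → 16 → 8 → 4 → 2 → 1
Total steps = 30

30 steps


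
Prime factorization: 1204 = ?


1204 / 2 = 602
602 / 2 = 301
301 / 7 = 43
43 / 43 = 1
1204 = 2^2 × 7 × 43


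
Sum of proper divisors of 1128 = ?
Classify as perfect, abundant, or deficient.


Proper divisors: 1, 2, 3, 4, 6, 8, 12, 24, 47, 94, 141, 188, 282, 376, 564
Sum = 1 + 2 + 3 + 4 + 6 + 8 + 12 + 24 + 47 + 94 + 141 + 188 + 282 + 376 + 564 = 1752
1752 > 1128 → abundant

s(1128) = 1752 (abundant)


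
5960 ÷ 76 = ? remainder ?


5960 = 76 * 78 + 32
Check: 5928 + 32 = 5960

q = 78, r = 32


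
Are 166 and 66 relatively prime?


Euclidean algorithm:
166 = 2 * 66 + 34
66 = 1 * 34 + 32
34 = 1 * 32 + 2
32 = 16 * 2 + 0
GCD(166, 66) = 2

No, not coprime (GCD = 2)


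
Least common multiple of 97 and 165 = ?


GCD(97, 165) = 1
LCM = 97*165/1 = 16005/1 = 16005

LCM = 16005


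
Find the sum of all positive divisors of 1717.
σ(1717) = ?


Divisors of 1717: 1, 17, 101, 1717
Sum = 1 + 17 + 101 + 1717 = 1836

σ(1717) = 1836


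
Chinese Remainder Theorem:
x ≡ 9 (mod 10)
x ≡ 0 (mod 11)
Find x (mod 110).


M = 10*11 = 110
M1 = M/10 = 11, M2 = M/11 = 10
M1^(-1) mod 10 = 1, M2^(-1) mod 11 = 10
x = 9*11*1 + 0*10*10 = 99
99 mod 110 = 99
Check: 99 mod 10 = 9 ✓, 99 mod 11 = 0 ✓

x ≡ 99 (mod 110)


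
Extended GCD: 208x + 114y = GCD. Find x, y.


Tabular extended Euclidean (each row: r = 208*s + 114*t):
r=208, s=1, t=0
r=114, s=0, t=1
q=1: r=94, s=1, t=-1   [208*(1) + 114*(-1) = 94]
q=1: r=20, s=-1, t=2   [208*(-1) + 114*(2) = 20]
q=4: r=14, s=5, t=-9   [208*(5) + 114*(-9) = 14]
q=1: r=6, s=-6, t=11   [208*(-6) + 114*(11) = 6]
q=2: r=2, s=17, t=-31   [208*(17) + 114*(-31) = 2]
q=3: r=0, s=-57, t=104   [208*(-57) + 114*(104) = 0]
GCD = 2; from the row with r=2: x=17, y=-31
Check: 208*(17) + 114*(-31) = 3536 - 3534 = 2

GCD = 2, x = 17, y = -31


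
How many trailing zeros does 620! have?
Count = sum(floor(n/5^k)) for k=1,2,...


floor(620/5) = 124
floor(620/25) = 24
floor(620/125) = 4
Total = 152

152 trailing zeros


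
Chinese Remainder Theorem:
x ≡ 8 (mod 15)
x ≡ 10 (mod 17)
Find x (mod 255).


M = 15*17 = 255
M1 = M/15 = 17, M2 = M/17 = 15
M1^(-1) mod 15 = 8, M2^(-1) mod 17 = 8
x = 8*17*8 + 10*15*8 = 2288
2288 mod 255 = 248
Check: 248 mod 15 = 8 ✓, 248 mod 17 = 10 ✓

x ≡ 248 (mod 255)


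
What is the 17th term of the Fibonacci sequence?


Sequence: 1, 1, 2, 3, 5, 8, 13, 21, 34, 55, 89, 144, 233, 377, 610, 987, 1597
F(17) = 1597


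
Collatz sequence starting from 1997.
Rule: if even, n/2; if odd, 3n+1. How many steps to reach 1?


1997 → 5992 → 2996 → 1498 → 749 → 2248 → 1124 → 562 → 281 → 844 → 422 → 211 → 634 → 317 → 952 → 476 → 238 → 119 → 358 → 179 → 538 → 269 → 808 → 404 → 202 → 101 → 304 → 152 → 76 → 38 → 19 → 58 → 29 → 88 → 44 → 22 → 11 → 34 → 17 → 52 → 26 → 13 → 40 → 20 → 10 → 5 → 16 → 8 → 4 → 2 → 1
Total steps = 50

50 steps


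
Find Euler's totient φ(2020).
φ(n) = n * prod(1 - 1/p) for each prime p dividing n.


2020 = 2^2 × 5 × 101
Prime factors: 2, 5, 101
φ(2020) = 2020 × (1-1/2) × (1-1/5) × (1-1/101)
= 2020 × 1/2 × 4/5 × 100/101 = 800

φ(2020) = 800


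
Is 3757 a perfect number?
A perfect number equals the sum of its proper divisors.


Proper divisors of 3757: 1, 13, 17, 221, 289
Sum = 1 + 13 + 17 + 221 + 289 = 541

No, 3757 is not perfect (541 ≠ 3757)


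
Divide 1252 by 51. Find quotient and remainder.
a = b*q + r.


1252 = 51 * 24 + 28
Check: 1224 + 28 = 1252

q = 24, r = 28


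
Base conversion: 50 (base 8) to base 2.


50 (base 8) = 40 (decimal)
40 (decimal) = 101000 (base 2)


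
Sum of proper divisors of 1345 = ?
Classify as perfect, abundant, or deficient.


Proper divisors: 1, 5, 269
Sum = 1 + 5 + 269 = 275
275 < 1345 → deficient

s(1345) = 275 (deficient)


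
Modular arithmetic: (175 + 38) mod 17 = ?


175 + 38 = 213
213 mod 17 = 9


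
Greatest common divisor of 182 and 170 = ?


182 = 1 * 170 + 12
170 = 14 * 12 + 2
12 = 6 * 2 + 0
GCD = 2


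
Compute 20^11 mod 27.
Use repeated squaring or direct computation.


20^1 mod 27 = 20
20^2 mod 27 = 22
20^3 mod 27 = 8
20^4 mod 27 = 25
20^5 mod 27 = 14
20^6 mod 27 = 10
20^7 mod 27 = 11
20^8 mod 27 = 4
20^9 mod 27 = 26
20^10 mod 27 = 7
20^11 mod 27 = 5


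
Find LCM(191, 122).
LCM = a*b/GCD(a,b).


GCD(191, 122) = 1
LCM = 191*122/1 = 23302/1 = 23302

LCM = 23302


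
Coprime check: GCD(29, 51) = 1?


Euclidean algorithm:
51 = 1 * 29 + 22
29 = 1 * 22 + 7
22 = 3 * 7 + 1
7 = 7 * 1 + 0
GCD(29, 51) = 1

Yes, coprime (GCD = 1)


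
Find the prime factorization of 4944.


4944 / 2 = 2472
2472 / 2 = 1236
1236 / 2 = 618
618 / 2 = 309
309 / 3 = 103
103 / 103 = 1
4944 = 2^4 × 3 × 103


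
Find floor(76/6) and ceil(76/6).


76/6 = 12.6667
floor = 12
ceil = 13

floor = 12, ceil = 13


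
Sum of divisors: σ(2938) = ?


Divisors of 2938: 1, 2, 13, 26, 113, 226, 1469, 2938
Sum = 1 + 2 + 13 + 26 + 113 + 226 + 1469 + 2938 = 4788

σ(2938) = 4788


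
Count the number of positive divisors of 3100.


3100 = 2^2 × 5^2 × 31^1
d(3100) = (2+1) × (2+1) × (1+1) = 18

18 divisors


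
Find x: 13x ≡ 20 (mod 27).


GCD(13, 27) = 1, unique solution
a^(-1) mod 27 = 25
x = 25 * 20 mod 27 = 14

x ≡ 14 (mod 27)


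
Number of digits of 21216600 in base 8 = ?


21216600 in base 8 = 120736530
Number of digits = 9

9 digits (base 8)


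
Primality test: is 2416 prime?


2416 / 2 = 1208 (exact division)
2416 is NOT prime.

No, 2416 is not prime


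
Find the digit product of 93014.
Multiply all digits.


9 × 3 × 0 × 1 × 4 = 0


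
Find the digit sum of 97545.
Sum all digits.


9 + 7 + 5 + 4 + 5 = 30


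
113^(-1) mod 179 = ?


Use the extended Euclidean algorithm on (179, 113); each row r = 179*s + 113*t:
r=179, s=1, t=0
r=113, s=0, t=1
q=1: r=66, s=1, t=-1   [179*(1) + 113*(-1) = 66]
q=1: r=47, s=-1, t=2   [179*(-1) + 113*(2) = 47]
q=1: r=19, s=2, t=-3   [179*(2) + 113*(-3) = 19]
q=2: r=9, s=-5, t=8   [179*(-5) + 113*(8) = 9]
q=2: r=1, s=12, t=-19   [179*(12) + 113*(-19) = 1]
q=9: r=0, s=-113, t=179   [179*(-113) + 113*(179) = 0]
GCD = 1 with t = -19, so 113*(-19) ≡ 1 (mod 179)
Inverse = -19 mod 179 = 160
Check: 113 * 160 = 18080 ≡ 1 (mod 179)

113^(-1) ≡ 160 (mod 179)


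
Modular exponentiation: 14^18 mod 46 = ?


14^1 mod 46 = 14
14^2 mod 46 = 12
14^3 mod 46 = 30
14^4 mod 46 = 6
14^5 mod 46 = 38
14^6 mod 46 = 26
14^7 mod 46 = 42
14^8 mod 46 = 36
14^9 mod 46 = 44
14^10 mod 46 = 18
14^11 mod 46 = 22
14^12 mod 46 = 32
14^13 mod 46 = 34
14^14 mod 46 = 16
14^15 mod 46 = 40
14^16 mod 46 = 8
14^17 mod 46 = 20
14^18 mod 46 = 4


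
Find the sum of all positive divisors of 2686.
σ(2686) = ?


Divisors of 2686: 1, 2, 17, 34, 79, 158, 1343, 2686
Sum = 1 + 2 + 17 + 34 + 79 + 158 + 1343 + 2686 = 4320

σ(2686) = 4320


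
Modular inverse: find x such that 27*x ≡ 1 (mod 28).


Use the extended Euclidean algorithm on (28, 27); each row r = 28*s + 27*t:
r=28, s=1, t=0
r=27, s=0, t=1
q=1: r=1, s=1, t=-1   [28*(1) + 27*(-1) = 1]
q=27: r=0, s=-27, t=28   [28*(-27) + 27*(28) = 0]
GCD = 1 with t = -1, so 27*(-1) ≡ 1 (mod 28)
Inverse = -1 mod 28 = 27
Check: 27 * 27 = 729 ≡ 1 (mod 28)

27^(-1) ≡ 27 (mod 28)


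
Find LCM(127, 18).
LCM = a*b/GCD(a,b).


GCD(127, 18) = 1
LCM = 127*18/1 = 2286/1 = 2286

LCM = 2286


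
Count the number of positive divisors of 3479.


3479 = 7^2 × 71^1
d(3479) = (2+1) × (1+1) = 6

6 divisors


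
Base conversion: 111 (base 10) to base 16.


111 (base 10) = 111 (decimal)
111 (decimal) = 6F (base 16)


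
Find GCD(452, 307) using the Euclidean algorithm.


452 = 1 * 307 + 145
307 = 2 * 145 + 17
145 = 8 * 17 + 9
17 = 1 * 9 + 8
9 = 1 * 8 + 1
8 = 8 * 1 + 0
GCD = 1


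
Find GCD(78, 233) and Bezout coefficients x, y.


Tabular extended Euclidean (each row: r = 78*s + 233*t):
r=78, s=1, t=0
r=233, s=0, t=1
q=0: r=78, s=1, t=0   [78*(1) + 233*(0) = 78]
q=2: r=77, s=-2, t=1   [78*(-2) + 233*(1) = 77]
q=1: r=1, s=3, t=-1   [78*(3) + 233*(-1) = 1]
q=77: r=0, s=-233, t=78   [78*(-233) + 233*(78) = 0]
GCD = 1; from the row with r=1: x=3, y=-1
Check: 78*(3) + 233*(-1) = 234 - 233 = 1

GCD = 1, x = 3, y = -1


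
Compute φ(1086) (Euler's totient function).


1086 = 2 × 3 × 181
Prime factors: 2, 3, 181
φ(1086) = 1086 × (1-1/2) × (1-1/3) × (1-1/181)
= 1086 × 1/2 × 2/3 × 180/181 = 360

φ(1086) = 360


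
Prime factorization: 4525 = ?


4525 / 5 = 905
905 / 5 = 181
181 / 181 = 1
4525 = 5^2 × 181


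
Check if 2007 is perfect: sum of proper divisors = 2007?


Proper divisors of 2007: 1, 3, 9, 223, 669
Sum = 1 + 3 + 9 + 223 + 669 = 905

No, 2007 is not perfect (905 ≠ 2007)


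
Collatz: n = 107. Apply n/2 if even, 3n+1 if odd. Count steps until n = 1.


107 → 322 → 161 → 484 → 242 → 121 → 364 → 182 → 91 → 274 → 137 → 412 → 206 → 103 → 310 → 155 → 466 → 233 → 700 → 350 → 175 → 526 → 263 → 790 → 395 → 1186 → 593 → 1780 → 890 → 445 → 1336 → 668 → 334 → 167 → 502 → 251 → 754 → 377 → 1132 → 566 → 283 → 850 → 425 → 1276 → 638 → 319 → 958 → 479 → 1438 → 719 → 2158 → 1079 → 3238 → 1619 → 4858 → 2429 → 7288 → 3644 → 1822 → 911 → 2734 → 1367 → 4102 → 2051 → 6154 → 3077 → 9232 → 4616 → 2308 → 1154 → 577 → 1732 → 866 → 433 → 1300 → 650 → 325 → 976 → 488 → 244 → 122 → 61 → 184 → 92 → 46 → 23 → 70 → 35 → 106 → 53 → 160 → 80 → 40 → 20 → 10 → 5 → 16 → 8 → 4 → 2 → 1
Total steps = 100

100 steps


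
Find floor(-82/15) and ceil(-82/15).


-82/15 = -5.4667
floor = -6
ceil = -5

floor = -6, ceil = -5


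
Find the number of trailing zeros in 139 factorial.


floor(139/5) = 27
floor(139/25) = 5
floor(139/125) = 1
Total = 33

33 trailing zeros


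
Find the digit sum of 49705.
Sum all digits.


4 + 9 + 7 + 0 + 5 = 25


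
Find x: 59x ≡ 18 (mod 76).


GCD(59, 76) = 1, unique solution
a^(-1) mod 76 = 67
x = 67 * 18 mod 76 = 66

x ≡ 66 (mod 76)


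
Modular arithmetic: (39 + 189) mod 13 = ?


39 + 189 = 228
228 mod 13 = 7


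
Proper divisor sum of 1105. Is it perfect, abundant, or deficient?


Proper divisors: 1, 5, 13, 17, 65, 85, 221
Sum = 1 + 5 + 13 + 17 + 65 + 85 + 221 = 407
407 < 1105 → deficient

s(1105) = 407 (deficient)


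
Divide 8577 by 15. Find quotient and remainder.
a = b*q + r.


8577 = 15 * 571 + 12
Check: 8565 + 12 = 8577

q = 571, r = 12


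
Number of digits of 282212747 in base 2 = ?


282212747 in base 2 = 10000110100100011100110001011
Number of digits = 29

29 digits (base 2)


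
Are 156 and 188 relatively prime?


Euclidean algorithm:
188 = 1 * 156 + 32
156 = 4 * 32 + 28
32 = 1 * 28 + 4
28 = 7 * 4 + 0
GCD(156, 188) = 4

No, not coprime (GCD = 4)


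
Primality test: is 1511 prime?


Check divisors up to sqrt(1511) = 38.8716
No divisors found.
1511 is prime.

Yes, 1511 is prime


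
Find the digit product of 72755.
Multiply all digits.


7 × 2 × 7 × 5 × 5 = 2450


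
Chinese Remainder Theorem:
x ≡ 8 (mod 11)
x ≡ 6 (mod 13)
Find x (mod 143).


M = 11*13 = 143
M1 = M/11 = 13, M2 = M/13 = 11
M1^(-1) mod 11 = 6, M2^(-1) mod 13 = 6
x = 8*13*6 + 6*11*6 = 1020
1020 mod 143 = 19
Check: 19 mod 11 = 8 ✓, 19 mod 13 = 6 ✓

x ≡ 19 (mod 143)


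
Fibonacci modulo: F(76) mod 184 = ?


F(k) mod 184 for k=1..76:
1, 1, 2, 3, 5, 8, 13, 21, 34, 55, 89, 144, 49, 9, 58, 67, 125, 8, 133, 141, 90, 47, 137, 0, 137, 137, 90, 43, 133, 176, 125, 117, 58, 175, 49, 40, 89, 129, 34, 163, 13, 176, 5, 181, 2, 183, 1, 0, 1, 1, 2, 3, 5, 8, 13, 21, 34, 55, 89, 144, 49, 9, 58, 67, 125, 8, 133, 141, 90, 47, 137, 0, 137, 137, 90, 43
F(76) mod 184 = 43


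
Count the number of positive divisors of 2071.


2071 = 19^1 × 109^1
d(2071) = (1+1) × (1+1) = 4

4 divisors


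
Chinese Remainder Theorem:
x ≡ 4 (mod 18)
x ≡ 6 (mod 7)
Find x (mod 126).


M = 18*7 = 126
M1 = M/18 = 7, M2 = M/7 = 18
M1^(-1) mod 18 = 13, M2^(-1) mod 7 = 2
x = 4*7*13 + 6*18*2 = 580
580 mod 126 = 76
Check: 76 mod 18 = 4 ✓, 76 mod 7 = 6 ✓

x ≡ 76 (mod 126)


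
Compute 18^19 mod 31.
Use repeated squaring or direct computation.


18^1 mod 31 = 18
18^2 mod 31 = 14
18^3 mod 31 = 4
18^4 mod 31 = 10
18^5 mod 31 = 25
18^6 mod 31 = 16
18^7 mod 31 = 9
18^8 mod 31 = 7
18^9 mod 31 = 2
18^10 mod 31 = 5
18^11 mod 31 = 28
18^12 mod 31 = 8
18^13 mod 31 = 20
18^14 mod 31 = 19
18^15 mod 31 = 1
18^16 mod 31 = 18
18^17 mod 31 = 14
18^18 mod 31 = 4
18^19 mod 31 = 10


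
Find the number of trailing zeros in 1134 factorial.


floor(1134/5) = 226
floor(1134/25) = 45
floor(1134/125) = 9
floor(1134/625) = 1
Total = 281

281 trailing zeros


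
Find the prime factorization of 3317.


3317 / 31 = 107
107 / 107 = 1
3317 = 31 × 107


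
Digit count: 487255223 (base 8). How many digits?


487255223 in base 8 = 3502566267
Number of digits = 10

10 digits (base 8)


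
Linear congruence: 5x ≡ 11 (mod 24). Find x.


GCD(5, 24) = 1, unique solution
a^(-1) mod 24 = 5
x = 5 * 11 mod 24 = 7

x ≡ 7 (mod 24)


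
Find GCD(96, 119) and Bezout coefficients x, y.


Tabular extended Euclidean (each row: r = 96*s + 119*t):
r=96, s=1, t=0
r=119, s=0, t=1
q=0: r=96, s=1, t=0   [96*(1) + 119*(0) = 96]
q=1: r=23, s=-1, t=1   [96*(-1) + 119*(1) = 23]
q=4: r=4, s=5, t=-4   [96*(5) + 119*(-4) = 4]
q=5: r=3, s=-26, t=21   [96*(-26) + 119*(21) = 3]
q=1: r=1, s=31, t=-25   [96*(31) + 119*(-25) = 1]
q=3: r=0, s=-119, t=96   [96*(-119) + 119*(96) = 0]
GCD = 1; from the row with r=1: x=31, y=-25
Check: 96*(31) + 119*(-25) = 2976 - 2975 = 1

GCD = 1, x = 31, y = -25


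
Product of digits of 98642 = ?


9 × 8 × 6 × 4 × 2 = 3456


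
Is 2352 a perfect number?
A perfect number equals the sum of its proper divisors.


Proper divisors of 2352: 1, 2, 3, 4, 6, 7, 8, 12, 14, 16, 21, 24, 28, 42, 48, 49, 56, 84, 98, 112, 147, 168, 196, 294, 336, 392, 588, 784, 1176
Sum = 1 + 2 + 3 + 4 + 6 + 7 + 8 + 12 + 14 + 16 + 21 + 24 + 28 + 42 + 48 + 49 + 56 + 84 + 98 + 112 + 147 + 168 + 196 + 294 + 336 + 392 + 588 + 784 + 1176 = 4716

No, 2352 is not perfect (4716 ≠ 2352)


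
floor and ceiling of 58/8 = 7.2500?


58/8 = 7.2500
floor = 7
ceil = 8

floor = 7, ceil = 8


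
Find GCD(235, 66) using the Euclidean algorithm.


235 = 3 * 66 + 37
66 = 1 * 37 + 29
37 = 1 * 29 + 8
29 = 3 * 8 + 5
8 = 1 * 5 + 3
5 = 1 * 3 + 2
3 = 1 * 2 + 1
2 = 2 * 1 + 0
GCD = 1


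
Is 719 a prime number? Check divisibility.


Check divisors up to sqrt(719) = 26.8142
No divisors found.
719 is prime.

Yes, 719 is prime


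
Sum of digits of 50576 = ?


5 + 0 + 5 + 7 + 6 = 23


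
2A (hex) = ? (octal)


2A (base 16) = 42 (decimal)
42 (decimal) = 52 (base 8)


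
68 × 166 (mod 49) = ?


68 × 166 = 11288
11288 mod 49 = 18


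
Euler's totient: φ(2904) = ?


2904 = 2^3 × 3 × 11^2
Prime factors: 2, 3, 11
φ(2904) = 2904 × (1-1/2) × (1-1/3) × (1-1/11)
= 2904 × 1/2 × 2/3 × 10/11 = 880

φ(2904) = 880


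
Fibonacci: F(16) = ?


Sequence: 1, 1, 2, 3, 5, 8, 13, 21, 34, 55, 89, 144, 233, 377, 610, 987
F(16) = 987


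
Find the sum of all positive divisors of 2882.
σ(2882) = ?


Divisors of 2882: 1, 2, 11, 22, 131, 262, 1441, 2882
Sum = 1 + 2 + 11 + 22 + 131 + 262 + 1441 + 2882 = 4752

σ(2882) = 4752


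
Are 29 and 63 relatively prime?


Euclidean algorithm:
63 = 2 * 29 + 5
29 = 5 * 5 + 4
5 = 1 * 4 + 1
4 = 4 * 1 + 0
GCD(29, 63) = 1

Yes, coprime (GCD = 1)


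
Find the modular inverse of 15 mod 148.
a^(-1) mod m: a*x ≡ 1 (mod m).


Use the extended Euclidean algorithm on (148, 15); each row r = 148*s + 15*t:
r=148, s=1, t=0
r=15, s=0, t=1
q=9: r=13, s=1, t=-9   [148*(1) + 15*(-9) = 13]
q=1: r=2, s=-1, t=10   [148*(-1) + 15*(10) = 2]
q=6: r=1, s=7, t=-69   [148*(7) + 15*(-69) = 1]
q=2: r=0, s=-15, t=148   [148*(-15) + 15*(148) = 0]
GCD = 1 with t = -69, so 15*(-69) ≡ 1 (mod 148)
Inverse = -69 mod 148 = 79
Check: 15 * 79 = 1185 ≡ 1 (mod 148)

15^(-1) ≡ 79 (mod 148)


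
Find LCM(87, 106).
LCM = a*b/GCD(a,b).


GCD(87, 106) = 1
LCM = 87*106/1 = 9222/1 = 9222

LCM = 9222


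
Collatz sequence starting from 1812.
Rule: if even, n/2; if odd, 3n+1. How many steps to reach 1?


1812 → 906 → 453 → 1360 → 680 → 340 → 170 → 85 → 256 → 128 → 64 → 32 → 16 → 8 → 4 → 2 → 1
Total steps = 16

16 steps


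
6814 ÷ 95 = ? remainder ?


6814 = 95 * 71 + 69
Check: 6745 + 69 = 6814

q = 71, r = 69


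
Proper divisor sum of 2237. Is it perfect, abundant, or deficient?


Proper divisors: 1
Sum = 1 = 1
1 < 2237 → deficient

s(2237) = 1 (deficient)


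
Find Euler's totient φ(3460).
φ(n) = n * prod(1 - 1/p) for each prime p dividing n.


3460 = 2^2 × 5 × 173
Prime factors: 2, 5, 173
φ(3460) = 3460 × (1-1/2) × (1-1/5) × (1-1/173)
= 3460 × 1/2 × 4/5 × 172/173 = 1376

φ(3460) = 1376


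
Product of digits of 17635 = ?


1 × 7 × 6 × 3 × 5 = 630


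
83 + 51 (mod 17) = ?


83 + 51 = 134
134 mod 17 = 15


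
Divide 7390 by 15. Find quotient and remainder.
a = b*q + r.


7390 = 15 * 492 + 10
Check: 7380 + 10 = 7390

q = 492, r = 10


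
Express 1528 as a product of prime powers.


1528 / 2 = 764
764 / 2 = 382
382 / 2 = 191
191 / 191 = 1
1528 = 2^3 × 191


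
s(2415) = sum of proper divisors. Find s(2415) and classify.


Proper divisors: 1, 3, 5, 7, 15, 21, 23, 35, 69, 105, 115, 161, 345, 483, 805
Sum = 1 + 3 + 5 + 7 + 15 + 21 + 23 + 35 + 69 + 105 + 115 + 161 + 345 + 483 + 805 = 2193
2193 < 2415 → deficient

s(2415) = 2193 (deficient)


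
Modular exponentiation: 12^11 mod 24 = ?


12^1 mod 24 = 12
12^2 mod 24 = 0
12^3 mod 24 = 0
12^4 mod 24 = 0
12^5 mod 24 = 0
12^6 mod 24 = 0
12^7 mod 24 = 0
12^8 mod 24 = 0
12^9 mod 24 = 0
12^10 mod 24 = 0
12^11 mod 24 = 0


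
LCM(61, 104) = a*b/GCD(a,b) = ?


GCD(61, 104) = 1
LCM = 61*104/1 = 6344/1 = 6344

LCM = 6344


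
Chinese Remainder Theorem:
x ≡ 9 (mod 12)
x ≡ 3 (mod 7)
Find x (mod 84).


M = 12*7 = 84
M1 = M/12 = 7, M2 = M/7 = 12
M1^(-1) mod 12 = 7, M2^(-1) mod 7 = 3
x = 9*7*7 + 3*12*3 = 549
549 mod 84 = 45
Check: 45 mod 12 = 9 ✓, 45 mod 7 = 3 ✓

x ≡ 45 (mod 84)


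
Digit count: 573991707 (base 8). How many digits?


573991707 in base 8 = 4215465433
Number of digits = 10

10 digits (base 8)


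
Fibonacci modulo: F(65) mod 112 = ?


F(k) mod 112 for k=1..65:
1, 1, 2, 3, 5, 8, 13, 21, 34, 55, 89, 32, 9, 41, 50, 91, 29, 8, 37, 45, 82, 15, 97, 0, 97, 97, 82, 67, 37, 104, 29, 21, 50, 71, 9, 80, 89, 57, 34, 91, 13, 104, 5, 109, 2, 111, 1, 0, 1, 1, 2, 3, 5, 8, 13, 21, 34, 55, 89, 32, 9, 41, 50, 91, 29
F(65) mod 112 = 29


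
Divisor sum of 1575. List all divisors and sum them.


Divisors of 1575: 1, 3, 5, 7, 9, 15, 21, 25, 35, 45, 63, 75, 105, 175, 225, 315, 525, 1575
Sum = 1 + 3 + 5 + 7 + 9 + 15 + 21 + 25 + 35 + 45 + 63 + 75 + 105 + 175 + 225 + 315 + 525 + 1575 = 3224

σ(1575) = 3224


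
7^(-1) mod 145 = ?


Use the extended Euclidean algorithm on (145, 7); each row r = 145*s + 7*t:
r=145, s=1, t=0
r=7, s=0, t=1
q=20: r=5, s=1, t=-20   [145*(1) + 7*(-20) = 5]
q=1: r=2, s=-1, t=21   [145*(-1) + 7*(21) = 2]
q=2: r=1, s=3, t=-62   [145*(3) + 7*(-62) = 1]
q=2: r=0, s=-7, t=145   [145*(-7) + 7*(145) = 0]
GCD = 1 with t = -62, so 7*(-62) ≡ 1 (mod 145)
Inverse = -62 mod 145 = 83
Check: 7 * 83 = 581 ≡ 1 (mod 145)

7^(-1) ≡ 83 (mod 145)


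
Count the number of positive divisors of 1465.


1465 = 5^1 × 293^1
d(1465) = (1+1) × (1+1) = 4

4 divisors


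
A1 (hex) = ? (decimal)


A1 (base 16) = 161 (decimal)
161 (decimal) = 161 (base 10)


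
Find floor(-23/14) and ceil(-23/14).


-23/14 = -1.6429
floor = -2
ceil = -1

floor = -2, ceil = -1


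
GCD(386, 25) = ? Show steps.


386 = 15 * 25 + 11
25 = 2 * 11 + 3
11 = 3 * 3 + 2
3 = 1 * 2 + 1
2 = 2 * 1 + 0
GCD = 1


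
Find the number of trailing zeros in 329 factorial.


floor(329/5) = 65
floor(329/25) = 13
floor(329/125) = 2
Total = 80

80 trailing zeros


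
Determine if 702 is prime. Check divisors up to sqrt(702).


702 / 2 = 351 (exact division)
702 is NOT prime.

No, 702 is not prime


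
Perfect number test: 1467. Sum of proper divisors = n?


Proper divisors of 1467: 1, 3, 9, 163, 489
Sum = 1 + 3 + 9 + 163 + 489 = 665

No, 1467 is not perfect (665 ≠ 1467)


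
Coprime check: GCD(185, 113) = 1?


Euclidean algorithm:
185 = 1 * 113 + 72
113 = 1 * 72 + 41
72 = 1 * 41 + 31
41 = 1 * 31 + 10
31 = 3 * 10 + 1
10 = 10 * 1 + 0
GCD(185, 113) = 1

Yes, coprime (GCD = 1)


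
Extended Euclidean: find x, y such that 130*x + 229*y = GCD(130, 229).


Tabular extended Euclidean (each row: r = 130*s + 229*t):
r=130, s=1, t=0
r=229, s=0, t=1
q=0: r=130, s=1, t=0   [130*(1) + 229*(0) = 130]
q=1: r=99, s=-1, t=1   [130*(-1) + 229*(1) = 99]
q=1: r=31, s=2, t=-1   [130*(2) + 229*(-1) = 31]
q=3: r=6, s=-7, t=4   [130*(-7) + 229*(4) = 6]
q=5: r=1, s=37, t=-21   [130*(37) + 229*(-21) = 1]
q=6: r=0, s=-229, t=130   [130*(-229) + 229*(130) = 0]
GCD = 1; from the row with r=1: x=37, y=-21
Check: 130*(37) + 229*(-21) = 4810 - 4809 = 1

GCD = 1, x = 37, y = -21


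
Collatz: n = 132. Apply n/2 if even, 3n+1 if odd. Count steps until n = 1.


132 → 66 → 33 → 100 → 50 → 25 → 76 → 38 → 19 → 58 → 29 → 88 → 44 → 22 → 11 → 34 → 17 → 52 → 26 → 13 → 40 → 20 → 10 → 5 → 16 → 8 → 4 → 2 → 1
Total steps = 28

28 steps


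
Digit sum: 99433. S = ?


9 + 9 + 4 + 3 + 3 = 28


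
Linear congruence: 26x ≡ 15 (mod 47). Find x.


GCD(26, 47) = 1, unique solution
a^(-1) mod 47 = 38
x = 38 * 15 mod 47 = 6

x ≡ 6 (mod 47)


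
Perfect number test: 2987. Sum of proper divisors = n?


Proper divisors of 2987: 1, 29, 103
Sum = 1 + 29 + 103 = 133

No, 2987 is not perfect (133 ≠ 2987)


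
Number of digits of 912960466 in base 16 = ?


912960466 in base 16 = 366AABD2
Number of digits = 8

8 digits (base 16)
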